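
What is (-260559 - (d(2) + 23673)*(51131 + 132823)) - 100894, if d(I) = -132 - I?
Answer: -4330454659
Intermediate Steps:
(-260559 - (d(2) + 23673)*(51131 + 132823)) - 100894 = (-260559 - ((-132 - 1*2) + 23673)*(51131 + 132823)) - 100894 = (-260559 - ((-132 - 2) + 23673)*183954) - 100894 = (-260559 - (-134 + 23673)*183954) - 100894 = (-260559 - 23539*183954) - 100894 = (-260559 - 1*4330093206) - 100894 = (-260559 - 4330093206) - 100894 = -4330353765 - 100894 = -4330454659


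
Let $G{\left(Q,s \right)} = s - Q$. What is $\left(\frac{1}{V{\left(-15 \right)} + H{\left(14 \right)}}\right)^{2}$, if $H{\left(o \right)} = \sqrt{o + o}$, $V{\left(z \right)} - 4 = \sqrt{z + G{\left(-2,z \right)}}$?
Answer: $\frac{1}{8 \left(2 + 7 i + 2 \sqrt{7} \left(1 + i\right)\right)} \approx 0.0044624 - 0.0075224 i$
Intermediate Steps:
$V{\left(z \right)} = 4 + \sqrt{2 + 2 z}$ ($V{\left(z \right)} = 4 + \sqrt{z + \left(z - -2\right)} = 4 + \sqrt{z + \left(z + 2\right)} = 4 + \sqrt{z + \left(2 + z\right)} = 4 + \sqrt{2 + 2 z}$)
$H{\left(o \right)} = \sqrt{2} \sqrt{o}$ ($H{\left(o \right)} = \sqrt{2 o} = \sqrt{2} \sqrt{o}$)
$\left(\frac{1}{V{\left(-15 \right)} + H{\left(14 \right)}}\right)^{2} = \left(\frac{1}{\left(4 + \sqrt{2 + 2 \left(-15\right)}\right) + \sqrt{2} \sqrt{14}}\right)^{2} = \left(\frac{1}{\left(4 + \sqrt{2 - 30}\right) + 2 \sqrt{7}}\right)^{2} = \left(\frac{1}{\left(4 + \sqrt{-28}\right) + 2 \sqrt{7}}\right)^{2} = \left(\frac{1}{\left(4 + 2 i \sqrt{7}\right) + 2 \sqrt{7}}\right)^{2} = \left(\frac{1}{4 + 2 \sqrt{7} + 2 i \sqrt{7}}\right)^{2} = \frac{1}{\left(4 + 2 \sqrt{7} + 2 i \sqrt{7}\right)^{2}}$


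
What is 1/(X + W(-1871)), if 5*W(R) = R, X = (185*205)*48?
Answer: 5/9100129 ≈ 5.4944e-7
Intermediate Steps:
X = 1820400 (X = 37925*48 = 1820400)
W(R) = R/5
1/(X + W(-1871)) = 1/(1820400 + (⅕)*(-1871)) = 1/(1820400 - 1871/5) = 1/(9100129/5) = 5/9100129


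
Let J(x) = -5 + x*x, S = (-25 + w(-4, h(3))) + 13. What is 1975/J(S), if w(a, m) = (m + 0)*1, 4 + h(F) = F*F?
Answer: 1975/44 ≈ 44.886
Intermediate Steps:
h(F) = -4 + F**2 (h(F) = -4 + F*F = -4 + F**2)
w(a, m) = m (w(a, m) = m*1 = m)
S = -7 (S = (-25 + (-4 + 3**2)) + 13 = (-25 + (-4 + 9)) + 13 = (-25 + 5) + 13 = -20 + 13 = -7)
J(x) = -5 + x**2
1975/J(S) = 1975/(-5 + (-7)**2) = 1975/(-5 + 49) = 1975/44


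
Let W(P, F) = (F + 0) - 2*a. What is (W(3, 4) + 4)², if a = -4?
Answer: 256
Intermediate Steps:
W(P, F) = 8 + F (W(P, F) = (F + 0) - 2*(-4) = F + 8 = 8 + F)
(W(3, 4) + 4)² = ((8 + 4) + 4)² = (12 + 4)² = 16² = 256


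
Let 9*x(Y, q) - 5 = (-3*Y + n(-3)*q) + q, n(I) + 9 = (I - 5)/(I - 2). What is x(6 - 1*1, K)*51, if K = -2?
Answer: 238/15 ≈ 15.867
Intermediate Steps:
n(I) = -9 + (-5 + I)/(-2 + I) (n(I) = -9 + (I - 5)/(I - 2) = -9 + (-5 + I)/(-2 + I))
x(Y, q) = 5/9 - 32*q/45 - Y/3 (x(Y, q) = 5/9 + ((-3*Y + ((13 - 8*(-3))/(-2 - 3))*q) + q)/9 = 5/9 + ((-3*Y + ((13 + 24)/(-5))*q) + q)/9 = 5/9 + ((-3*Y + (-⅕*37)*q) + q)/9 = 5/9 + ((-3*Y - 37*q/5) + q)/9 = 5/9 + (-3*Y - 32*q/5)/9 = 5/9 + (-32*q/45 - Y/3) = 5/9 - 32*q/45 - Y/3)
x(6 - 1*1, K)*51 = (5/9 - 32/45*(-2) - (6 - 1*1)/3)*51 = (5/9 + 64/45 - (6 - 1)/3)*51 = (5/9 + 64/45 - ⅓*5)*51 = (5/9 + 64/45 - 5/3)*51 = (14/45)*51 = 238/15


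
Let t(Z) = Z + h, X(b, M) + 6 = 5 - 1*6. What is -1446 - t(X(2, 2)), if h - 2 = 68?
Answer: -1509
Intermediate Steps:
h = 70 (h = 2 + 68 = 70)
X(b, M) = -7 (X(b, M) = -6 + (5 - 1*6) = -6 + (5 - 6) = -6 - 1 = -7)
t(Z) = 70 + Z (t(Z) = Z + 70 = 70 + Z)
-1446 - t(X(2, 2)) = -1446 - (70 - 7) = -1446 - 1*63 = -1446 - 63 = -1509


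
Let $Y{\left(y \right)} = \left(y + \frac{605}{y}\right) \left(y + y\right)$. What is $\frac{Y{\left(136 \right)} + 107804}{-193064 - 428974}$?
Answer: $- \frac{73003}{311019} \approx -0.23472$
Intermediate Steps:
$Y{\left(y \right)} = 2 y \left(y + \frac{605}{y}\right)$ ($Y{\left(y \right)} = \left(y + \frac{605}{y}\right) 2 y = 2 y \left(y + \frac{605}{y}\right)$)
$\frac{Y{\left(136 \right)} + 107804}{-193064 - 428974} = \frac{\left(1210 + 2 \cdot 136^{2}\right) + 107804}{-193064 - 428974} = \frac{\left(1210 + 2 \cdot 18496\right) + 107804}{-622038} = \left(\left(1210 + 36992\right) + 107804\right) \left(- \frac{1}{622038}\right) = \left(38202 + 107804\right) \left(- \frac{1}{622038}\right) = 146006 \left(- \frac{1}{622038}\right) = - \frac{73003}{311019}$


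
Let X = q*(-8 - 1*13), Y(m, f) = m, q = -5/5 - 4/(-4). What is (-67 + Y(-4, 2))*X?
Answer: 0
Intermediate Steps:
q = 0 (q = -5*⅕ - 4*(-¼) = -1 + 1 = 0)
X = 0 (X = 0*(-8 - 1*13) = 0*(-8 - 13) = 0*(-21) = 0)
(-67 + Y(-4, 2))*X = (-67 - 4)*0 = -71*0 = 0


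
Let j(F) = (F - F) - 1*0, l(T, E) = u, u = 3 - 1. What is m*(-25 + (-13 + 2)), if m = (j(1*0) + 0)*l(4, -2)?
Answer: 0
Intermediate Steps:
u = 2
l(T, E) = 2
j(F) = 0 (j(F) = 0 + 0 = 0)
m = 0 (m = (0 + 0)*2 = 0*2 = 0)
m*(-25 + (-13 + 2)) = 0*(-25 + (-13 + 2)) = 0*(-25 - 11) = 0*(-36) = 0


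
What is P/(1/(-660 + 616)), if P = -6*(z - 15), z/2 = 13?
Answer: 2904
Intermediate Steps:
z = 26 (z = 2*13 = 26)
P = -66 (P = -6*(26 - 15) = -6*11 = -66)
P/(1/(-660 + 616)) = -66/(1/(-660 + 616)) = -66/(1/(-44)) = -66/(-1/44) = -66*(-44) = 2904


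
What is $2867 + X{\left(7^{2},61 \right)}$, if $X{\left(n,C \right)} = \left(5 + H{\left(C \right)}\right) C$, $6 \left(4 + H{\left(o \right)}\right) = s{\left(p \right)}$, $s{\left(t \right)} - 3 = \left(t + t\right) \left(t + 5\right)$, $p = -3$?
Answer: $\frac{5673}{2} \approx 2836.5$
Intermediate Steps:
$s{\left(t \right)} = 3 + 2 t \left(5 + t\right)$ ($s{\left(t \right)} = 3 + \left(t + t\right) \left(t + 5\right) = 3 + 2 t \left(5 + t\right)$)
$H{\left(o \right)} = - \frac{11}{2}$ ($H{\left(o \right)} = -4 + \frac{3 + 2 \left(-3\right)^{2} + 10 \left(-3\right)}{6} = -4 + \frac{3 + 2 \cdot 9 - 30}{6} = -4 + \frac{3 + 18 - 30}{6} = -4 + \frac{1}{6} \left(-9\right) = -4 - \frac{3}{2} = - \frac{11}{2}$)
$X{\left(n,C \right)} = - \frac{C}{2}$ ($X{\left(n,C \right)} = \left(5 - \frac{11}{2}\right) C = - \frac{C}{2}$)
$2867 + X{\left(7^{2},61 \right)} = 2867 - \frac{61}{2} = \frac{5673}{2}$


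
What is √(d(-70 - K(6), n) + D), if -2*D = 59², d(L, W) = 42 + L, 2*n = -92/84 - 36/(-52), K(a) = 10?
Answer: I*√7114/2 ≈ 42.172*I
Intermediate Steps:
n = -55/273 (n = (-92/84 - 36/(-52))/2 = (-92*1/84 - 36*(-1/52))/2 = (-23/21 + 9/13)/2 = (½)*(-110/273) = -55/273 ≈ -0.20147)
D = -3481/2 (D = -½*59² = -½*3481 = -3481/2 ≈ -1740.5)
√(d(-70 - K(6), n) + D) = √((42 + (-70 - 1*10)) - 3481/2) = √((42 + (-70 - 10)) - 3481/2) = √((42 - 80) - 3481/2) = √(-38 - 3481/2) = √(-3557/2) = I*√7114/2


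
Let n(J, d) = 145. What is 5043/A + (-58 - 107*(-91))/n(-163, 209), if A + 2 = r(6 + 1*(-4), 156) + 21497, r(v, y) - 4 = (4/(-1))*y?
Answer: 40556072/605375 ≈ 66.993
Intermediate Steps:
r(v, y) = 4 - 4*y (r(v, y) = 4 + (4/(-1))*y = 4 + (4*(-1))*y = 4 - 4*y)
A = 20875 (A = -2 + ((4 - 4*156) + 21497) = -2 + ((4 - 624) + 21497) = -2 + (-620 + 21497) = -2 + 20877 = 20875)
5043/A + (-58 - 107*(-91))/n(-163, 209) = 5043/20875 + (-58 - 107*(-91))/145 = 5043*(1/20875) + (-58 + 9737)*(1/145) = 5043/20875 + 9679*(1/145) = 5043/20875 + 9679/145 = 40556072/605375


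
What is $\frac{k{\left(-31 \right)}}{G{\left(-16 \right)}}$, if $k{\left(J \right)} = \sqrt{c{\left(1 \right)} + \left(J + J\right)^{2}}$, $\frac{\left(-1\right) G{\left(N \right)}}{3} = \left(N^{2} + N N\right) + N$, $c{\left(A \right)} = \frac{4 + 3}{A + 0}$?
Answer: $- \frac{\sqrt{3851}}{1488} \approx -0.041705$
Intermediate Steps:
$c{\left(A \right)} = \frac{7}{A}$
$G{\left(N \right)} = - 6 N^{2} - 3 N$ ($G{\left(N \right)} = - 3 \left(\left(N^{2} + N N\right) + N\right) = - 3 \left(\left(N^{2} + N^{2}\right) + N\right) = - 3 \left(2 N^{2} + N\right) = - 3 \left(N + 2 N^{2}\right) = - 6 N^{2} - 3 N$)
$k{\left(J \right)} = \sqrt{7 + 4 J^{2}}$ ($k{\left(J \right)} = \sqrt{\frac{7}{1} + \left(J + J\right)^{2}} = \sqrt{7 \cdot 1 + \left(2 J\right)^{2}} = \sqrt{7 + 4 J^{2}}$)
$\frac{k{\left(-31 \right)}}{G{\left(-16 \right)}} = \frac{\sqrt{7 + 4 \left(-31\right)^{2}}}{\left(-3\right) \left(-16\right) \left(1 + 2 \left(-16\right)\right)} = \frac{\sqrt{7 + 4 \cdot 961}}{\left(-3\right) \left(-16\right) \left(1 - 32\right)} = \frac{\sqrt{7 + 3844}}{\left(-3\right) \left(-16\right) \left(-31\right)} = \frac{\sqrt{3851}}{-1488} = \sqrt{3851} \left(- \frac{1}{1488}\right) = - \frac{\sqrt{3851}}{1488}$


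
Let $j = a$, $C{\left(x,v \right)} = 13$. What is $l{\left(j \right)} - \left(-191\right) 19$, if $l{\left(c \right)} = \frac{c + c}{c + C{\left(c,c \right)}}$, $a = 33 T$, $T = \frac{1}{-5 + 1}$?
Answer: $\frac{68885}{19} \approx 3625.5$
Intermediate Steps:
$T = - \frac{1}{4}$ ($T = \frac{1}{-4} = - \frac{1}{4} \approx -0.25$)
$a = - \frac{33}{4}$ ($a = 33 \left(- \frac{1}{4}\right) = - \frac{33}{4} \approx -8.25$)
$j = - \frac{33}{4} \approx -8.25$
$l{\left(c \right)} = \frac{2 c}{13 + c}$ ($l{\left(c \right)} = \frac{c + c}{c + 13} = \frac{2 c}{13 + c}$)
$l{\left(j \right)} - \left(-191\right) 19 = 2 \left(- \frac{33}{4}\right) \frac{1}{13 - \frac{33}{4}} - \left(-191\right) 19 = 2 \left(- \frac{33}{4}\right) \frac{1}{\frac{19}{4}} - -3629 = 2 \left(- \frac{33}{4}\right) \frac{4}{19} + 3629 = - \frac{66}{19} + 3629 = \frac{68885}{19}$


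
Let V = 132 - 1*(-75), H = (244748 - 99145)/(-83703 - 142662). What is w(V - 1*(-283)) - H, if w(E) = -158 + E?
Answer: 75298783/226365 ≈ 332.64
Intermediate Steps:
H = -145603/226365 (H = 145603/(-226365) = 145603*(-1/226365) = -145603/226365 ≈ -0.64322)
V = 207 (V = 132 + 75 = 207)
w(V - 1*(-283)) - H = (-158 + (207 - 1*(-283))) - 1*(-145603/226365) = (-158 + (207 + 283)) + 145603/226365 = (-158 + 490) + 145603/226365 = 332 + 145603/226365 = 75298783/226365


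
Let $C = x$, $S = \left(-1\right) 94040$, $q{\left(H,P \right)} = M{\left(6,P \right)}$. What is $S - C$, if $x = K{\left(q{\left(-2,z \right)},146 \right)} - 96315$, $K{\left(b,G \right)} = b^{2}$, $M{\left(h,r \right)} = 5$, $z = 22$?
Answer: $2250$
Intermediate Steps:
$q{\left(H,P \right)} = 5$
$x = -96290$ ($x = 5^{2} - 96315 = 25 - 96315 = -96290$)
$S = -94040$
$C = -96290$
$S - C = -94040 - -96290 = -94040 + 96290 = 2250$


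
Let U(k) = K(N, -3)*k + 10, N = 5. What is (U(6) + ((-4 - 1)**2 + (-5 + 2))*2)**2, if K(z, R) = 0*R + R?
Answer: 1296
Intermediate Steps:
K(z, R) = R (K(z, R) = 0 + R = R)
U(k) = 10 - 3*k (U(k) = -3*k + 10 = 10 - 3*k)
(U(6) + ((-4 - 1)**2 + (-5 + 2))*2)**2 = ((10 - 3*6) + ((-4 - 1)**2 + (-5 + 2))*2)**2 = ((10 - 18) + ((-5)**2 - 3)*2)**2 = (-8 + (25 - 3)*2)**2 = (-8 + 22*2)**2 = (-8 + 44)**2 = 36**2 = 1296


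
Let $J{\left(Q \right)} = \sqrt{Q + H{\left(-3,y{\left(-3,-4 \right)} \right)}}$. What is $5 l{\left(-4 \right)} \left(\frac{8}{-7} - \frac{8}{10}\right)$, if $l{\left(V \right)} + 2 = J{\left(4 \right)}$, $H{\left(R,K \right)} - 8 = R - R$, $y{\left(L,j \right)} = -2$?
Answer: $\frac{136}{7} - \frac{136 \sqrt{3}}{7} \approx -14.223$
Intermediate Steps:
$H{\left(R,K \right)} = 8$ ($H{\left(R,K \right)} = 8 + \left(R - R\right) = 8 + 0 = 8$)
$J{\left(Q \right)} = \sqrt{8 + Q}$ ($J{\left(Q \right)} = \sqrt{Q + 8} = \sqrt{8 + Q}$)
$l{\left(V \right)} = -2 + 2 \sqrt{3}$ ($l{\left(V \right)} = -2 + \sqrt{8 + 4} = -2 + \sqrt{12} = -2 + 2 \sqrt{3}$)
$5 l{\left(-4 \right)} \left(\frac{8}{-7} - \frac{8}{10}\right) = 5 \left(-2 + 2 \sqrt{3}\right) \left(\frac{8}{-7} - \frac{8}{10}\right) = \left(-10 + 10 \sqrt{3}\right) \left(8 \left(- \frac{1}{7}\right) - \frac{4}{5}\right) = \left(-10 + 10 \sqrt{3}\right) \left(- \frac{8}{7} - \frac{4}{5}\right) = \left(-10 + 10 \sqrt{3}\right) \left(- \frac{68}{35}\right) = \frac{136}{7} - \frac{136 \sqrt{3}}{7}$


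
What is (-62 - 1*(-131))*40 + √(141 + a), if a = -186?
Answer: 2760 + 3*I*√5 ≈ 2760.0 + 6.7082*I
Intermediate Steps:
(-62 - 1*(-131))*40 + √(141 + a) = (-62 - 1*(-131))*40 + √(141 - 186) = (-62 + 131)*40 + √(-45) = 69*40 + 3*I*√5 = 2760 + 3*I*√5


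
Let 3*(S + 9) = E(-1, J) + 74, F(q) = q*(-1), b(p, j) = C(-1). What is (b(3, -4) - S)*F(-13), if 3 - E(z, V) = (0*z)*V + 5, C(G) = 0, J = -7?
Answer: -195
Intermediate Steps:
b(p, j) = 0
E(z, V) = -2 (E(z, V) = 3 - ((0*z)*V + 5) = 3 - (0*V + 5) = 3 - (0 + 5) = 3 - 1*5 = 3 - 5 = -2)
F(q) = -q
S = 15 (S = -9 + (-2 + 74)/3 = -9 + (⅓)*72 = -9 + 24 = 15)
(b(3, -4) - S)*F(-13) = (0 - 1*15)*(-1*(-13)) = (0 - 15)*13 = -15*13 = -195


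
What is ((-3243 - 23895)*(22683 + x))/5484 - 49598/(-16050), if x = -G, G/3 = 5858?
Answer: -185419089889/7334850 ≈ -25279.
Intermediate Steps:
G = 17574 (G = 3*5858 = 17574)
x = -17574 (x = -1*17574 = -17574)
((-3243 - 23895)*(22683 + x))/5484 - 49598/(-16050) = ((-3243 - 23895)*(22683 - 17574))/5484 - 49598/(-16050) = -27138*5109*(1/5484) - 49598*(-1/16050) = -138648042*1/5484 + 24799/8025 = -23108007/914 + 24799/8025 = -185419089889/7334850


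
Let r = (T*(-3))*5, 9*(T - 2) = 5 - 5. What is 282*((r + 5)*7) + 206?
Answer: -49144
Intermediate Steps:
T = 2 (T = 2 + (5 - 5)/9 = 2 + (1/9)*0 = 2 + 0 = 2)
r = -30 (r = (2*(-3))*5 = -6*5 = -30)
282*((r + 5)*7) + 206 = 282*((-30 + 5)*7) + 206 = 282*(-25*7) + 206 = 282*(-175) + 206 = -49350 + 206 = -49144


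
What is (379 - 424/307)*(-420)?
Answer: -48690180/307 ≈ -1.5860e+5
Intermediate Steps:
(379 - 424/307)*(-420) = (115929/307)*(-420) = -48690180/307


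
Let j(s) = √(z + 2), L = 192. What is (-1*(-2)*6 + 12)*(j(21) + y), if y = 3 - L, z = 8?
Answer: -4536 + 24*√10 ≈ -4460.1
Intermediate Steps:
j(s) = √10 (j(s) = √(8 + 2) = √10)
y = -189 (y = 3 - 1*192 = 3 - 192 = -189)
(-1*(-2)*6 + 12)*(j(21) + y) = (-1*(-2)*6 + 12)*(√10 - 189) = (2*6 + 12)*(-189 + √10) = (12 + 12)*(-189 + √10) = 24*(-189 + √10) = -4536 + 24*√10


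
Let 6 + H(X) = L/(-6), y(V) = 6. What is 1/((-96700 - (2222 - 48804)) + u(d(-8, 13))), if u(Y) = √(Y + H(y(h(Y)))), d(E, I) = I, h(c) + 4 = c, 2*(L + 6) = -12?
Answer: -1/50115 ≈ -1.9954e-5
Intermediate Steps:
L = -12 (L = -6 + (½)*(-12) = -6 - 6 = -12)
h(c) = -4 + c
H(X) = -4 (H(X) = -6 - 12/(-6) = -6 - 12*(-⅙) = -6 + 2 = -4)
u(Y) = √(-4 + Y) (u(Y) = √(Y - 4) = √(-4 + Y))
1/((-96700 - (2222 - 48804)) + u(d(-8, 13))) = 1/((-96700 - (2222 - 48804)) + √(-4 + 13)) = 1/((-96700 - 1*(-46582)) + √9) = 1/((-96700 + 46582) + 3) = 1/(-50118 + 3) = 1/(-50115) = -1/50115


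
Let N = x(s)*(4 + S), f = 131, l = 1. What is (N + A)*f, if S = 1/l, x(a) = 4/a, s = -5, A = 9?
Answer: 655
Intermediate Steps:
S = 1 (S = 1/1 = 1)
N = -4 (N = (4/(-5))*(4 + 1) = (4*(-⅕))*5 = -⅘*5 = -4)
(N + A)*f = (-4 + 9)*131 = 5*131 = 655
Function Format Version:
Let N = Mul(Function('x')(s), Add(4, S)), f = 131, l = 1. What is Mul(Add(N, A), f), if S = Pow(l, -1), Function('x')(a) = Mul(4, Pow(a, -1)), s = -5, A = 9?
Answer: 655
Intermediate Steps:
S = 1 (S = Pow(1, -1) = 1)
N = -4 (N = Mul(Mul(4, Pow(-5, -1)), Add(4, 1)) = Mul(Mul(4, Rational(-1, 5)), 5) = Mul(Rational(-4, 5), 5) = -4)
Mul(Add(N, A), f) = Mul(Add(-4, 9), 131) = Mul(5, 131) = 655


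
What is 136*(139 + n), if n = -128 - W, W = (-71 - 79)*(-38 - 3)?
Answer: -834904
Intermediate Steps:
W = 6150 (W = -150*(-41) = 6150)
n = -6278 (n = -128 - 1*6150 = -128 - 6150 = -6278)
136*(139 + n) = 136*(139 - 6278) = 136*(-6139) = -834904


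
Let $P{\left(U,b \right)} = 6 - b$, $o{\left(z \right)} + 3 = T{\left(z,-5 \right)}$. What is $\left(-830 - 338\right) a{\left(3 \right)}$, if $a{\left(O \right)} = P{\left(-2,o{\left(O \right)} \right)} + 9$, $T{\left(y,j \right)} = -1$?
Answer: $-22192$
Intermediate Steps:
$o{\left(z \right)} = -4$ ($o{\left(z \right)} = -3 - 1 = -4$)
$a{\left(O \right)} = 19$ ($a{\left(O \right)} = \left(6 - -4\right) + 9 = \left(6 + 4\right) + 9 = 10 + 9 = 19$)
$\left(-830 - 338\right) a{\left(3 \right)} = \left(-830 - 338\right) 19 = \left(-1168\right) 19 = -22192$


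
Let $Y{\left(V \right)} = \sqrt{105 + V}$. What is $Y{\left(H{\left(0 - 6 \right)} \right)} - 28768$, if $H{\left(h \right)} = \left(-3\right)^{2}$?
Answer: $-28768 + \sqrt{114} \approx -28757.0$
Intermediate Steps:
$H{\left(h \right)} = 9$
$Y{\left(H{\left(0 - 6 \right)} \right)} - 28768 = \sqrt{105 + 9} - 28768 = \sqrt{114} - 28768 = -28768 + \sqrt{114}$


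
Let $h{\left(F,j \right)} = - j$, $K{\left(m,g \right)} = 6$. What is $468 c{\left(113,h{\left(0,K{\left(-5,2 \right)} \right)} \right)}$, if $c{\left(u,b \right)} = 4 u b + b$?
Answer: $-1272024$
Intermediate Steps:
$c{\left(u,b \right)} = b + 4 b u$ ($c{\left(u,b \right)} = 4 b u + b = b + 4 b u$)
$468 c{\left(113,h{\left(0,K{\left(-5,2 \right)} \right)} \right)} = 468 \left(-1\right) 6 \left(1 + 4 \cdot 113\right) = 468 \left(- 6 \left(1 + 452\right)\right) = 468 \left(\left(-6\right) 453\right) = 468 \left(-2718\right) = -1272024$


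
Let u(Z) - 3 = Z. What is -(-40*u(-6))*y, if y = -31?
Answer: 3720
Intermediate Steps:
u(Z) = 3 + Z
-(-40*u(-6))*y = -(-40*(3 - 6))*(-31) = -(-40*(-3))*(-31) = -120*(-31) = -1*(-3720) = 3720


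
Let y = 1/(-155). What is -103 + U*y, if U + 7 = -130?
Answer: -15828/155 ≈ -102.12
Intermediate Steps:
y = -1/155 ≈ -0.0064516
U = -137 (U = -7 - 130 = -137)
-103 + U*y = -103 - 137*(-1/155) = -103 + 137/155 = -15828/155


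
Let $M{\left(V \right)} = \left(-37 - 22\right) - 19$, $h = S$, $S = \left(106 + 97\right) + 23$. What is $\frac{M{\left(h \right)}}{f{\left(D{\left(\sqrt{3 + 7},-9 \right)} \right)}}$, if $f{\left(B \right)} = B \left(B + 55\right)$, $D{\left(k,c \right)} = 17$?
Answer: $- \frac{13}{204} \approx -0.063725$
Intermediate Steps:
$S = 226$ ($S = 203 + 23 = 226$)
$h = 226$
$M{\left(V \right)} = -78$ ($M{\left(V \right)} = -59 - 19 = -78$)
$f{\left(B \right)} = B \left(55 + B\right)$
$\frac{M{\left(h \right)}}{f{\left(D{\left(\sqrt{3 + 7},-9 \right)} \right)}} = - \frac{78}{17 \left(55 + 17\right)} = - \frac{78}{17 \cdot 72} = - \frac{78}{1224} = \left(-78\right) \frac{1}{1224} = - \frac{13}{204}$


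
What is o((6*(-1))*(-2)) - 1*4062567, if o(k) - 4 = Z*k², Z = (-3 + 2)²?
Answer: -4062419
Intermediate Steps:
Z = 1 (Z = (-1)² = 1)
o(k) = 4 + k² (o(k) = 4 + 1*k² = 4 + k²)
o((6*(-1))*(-2)) - 1*4062567 = (4 + ((6*(-1))*(-2))²) - 1*4062567 = (4 + (-6*(-2))²) - 4062567 = (4 + 12²) - 4062567 = (4 + 144) - 4062567 = 148 - 4062567 = -4062419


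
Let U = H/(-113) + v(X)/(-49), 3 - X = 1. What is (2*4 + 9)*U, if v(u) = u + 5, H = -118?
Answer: 12121/791 ≈ 15.324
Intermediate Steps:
X = 2 (X = 3 - 1*1 = 3 - 1 = 2)
v(u) = 5 + u
U = 713/791 (U = -118/(-113) + (5 + 2)/(-49) = -118*(-1/113) + 7*(-1/49) = 118/113 - ⅐ = 713/791 ≈ 0.90139)
(2*4 + 9)*U = (2*4 + 9)*(713/791) = (8 + 9)*(713/791) = 17*(713/791) = 12121/791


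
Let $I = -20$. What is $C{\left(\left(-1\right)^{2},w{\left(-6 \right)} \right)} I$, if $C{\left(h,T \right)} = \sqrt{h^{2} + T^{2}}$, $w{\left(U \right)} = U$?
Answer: $- 20 \sqrt{37} \approx -121.66$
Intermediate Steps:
$C{\left(h,T \right)} = \sqrt{T^{2} + h^{2}}$
$C{\left(\left(-1\right)^{2},w{\left(-6 \right)} \right)} I = \sqrt{\left(-6\right)^{2} + \left(\left(-1\right)^{2}\right)^{2}} \left(-20\right) = \sqrt{36 + 1^{2}} \left(-20\right) = \sqrt{36 + 1} \left(-20\right) = \sqrt{37} \left(-20\right) = - 20 \sqrt{37}$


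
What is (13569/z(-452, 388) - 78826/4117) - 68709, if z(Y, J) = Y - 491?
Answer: -11603533790/168797 ≈ -68743.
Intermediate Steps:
z(Y, J) = -491 + Y
(13569/z(-452, 388) - 78826/4117) - 68709 = (13569/(-491 - 452) - 78826/4117) - 68709 = (13569/(-943) - 78826*1/4117) - 68709 = (13569*(-1/943) - 78826/4117) - 68709 = (-13569/943 - 78826/4117) - 68709 = -5660717/168797 - 68709 = -11603533790/168797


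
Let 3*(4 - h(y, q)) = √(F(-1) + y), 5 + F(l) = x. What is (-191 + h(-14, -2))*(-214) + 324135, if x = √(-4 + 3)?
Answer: 364153 + 214*√(-19 + I)/3 ≈ 3.6416e+5 + 311.04*I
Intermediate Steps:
x = I (x = √(-1) = I ≈ 1.0*I)
F(l) = -5 + I
h(y, q) = 4 - √(-5 + I + y)/3 (h(y, q) = 4 - √((-5 + I) + y)/3 = 4 - √(-5 + I + y)/3)
(-191 + h(-14, -2))*(-214) + 324135 = (-191 + (4 - √(-5 + I - 14)/3))*(-214) + 324135 = (-191 + (4 - √(-19 + I)/3))*(-214) + 324135 = (-187 - √(-19 + I)/3)*(-214) + 324135 = (40018 + 214*√(-19 + I)/3) + 324135 = 364153 + 214*√(-19 + I)/3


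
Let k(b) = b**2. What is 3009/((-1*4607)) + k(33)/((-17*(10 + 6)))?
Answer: -343263/73712 ≈ -4.6568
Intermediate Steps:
3009/((-1*4607)) + k(33)/((-17*(10 + 6))) = 3009/((-1*4607)) + 33**2/((-17*(10 + 6))) = 3009/(-4607) + 1089/((-17*16)) = 3009*(-1/4607) + 1089/(-272) = -177/271 + 1089*(-1/272) = -177/271 - 1089/272 = -343263/73712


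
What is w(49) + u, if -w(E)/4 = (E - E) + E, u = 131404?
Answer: 131208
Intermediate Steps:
w(E) = -4*E (w(E) = -4*((E - E) + E) = -4*(0 + E) = -4*E)
w(49) + u = -4*49 + 131404 = -196 + 131404 = 131208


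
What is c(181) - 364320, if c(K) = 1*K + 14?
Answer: -364125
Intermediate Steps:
c(K) = 14 + K (c(K) = K + 14 = 14 + K)
c(181) - 364320 = (14 + 181) - 364320 = 195 - 364320 = -364125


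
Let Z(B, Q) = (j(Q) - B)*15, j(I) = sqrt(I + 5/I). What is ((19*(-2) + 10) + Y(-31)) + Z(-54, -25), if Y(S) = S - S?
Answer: 782 + 9*I*sqrt(70) ≈ 782.0 + 75.299*I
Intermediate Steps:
Y(S) = 0
Z(B, Q) = -15*B + 15*sqrt(Q + 5/Q) (Z(B, Q) = (sqrt(Q + 5/Q) - B)*15 = -15*B + 15*sqrt(Q + 5/Q))
((19*(-2) + 10) + Y(-31)) + Z(-54, -25) = ((19*(-2) + 10) + 0) + (-15*(-54) + 15*sqrt((5 + (-25)**2)/(-25))) = ((-38 + 10) + 0) + (810 + 15*sqrt(-(5 + 625)/25)) = (-28 + 0) + (810 + 15*sqrt(-1/25*630)) = -28 + (810 + 15*sqrt(-126/5)) = -28 + (810 + 15*(3*I*sqrt(70)/5)) = -28 + (810 + 9*I*sqrt(70)) = 782 + 9*I*sqrt(70)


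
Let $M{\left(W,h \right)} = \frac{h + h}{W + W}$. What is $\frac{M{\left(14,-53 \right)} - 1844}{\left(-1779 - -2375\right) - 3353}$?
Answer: $\frac{8623}{12866} \approx 0.67022$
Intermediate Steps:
$M{\left(W,h \right)} = \frac{h}{W}$ ($M{\left(W,h \right)} = \frac{2 h}{2 W} = 2 h \frac{1}{2 W} = \frac{h}{W}$)
$\frac{M{\left(14,-53 \right)} - 1844}{\left(-1779 - -2375\right) - 3353} = \frac{- \frac{53}{14} - 1844}{\left(-1779 - -2375\right) - 3353} = \frac{\left(-53\right) \frac{1}{14} - 1844}{\left(-1779 + 2375\right) - 3353} = \frac{- \frac{53}{14} - 1844}{596 - 3353} = - \frac{25869}{14 \left(-2757\right)} = \left(- \frac{25869}{14}\right) \left(- \frac{1}{2757}\right) = \frac{8623}{12866}$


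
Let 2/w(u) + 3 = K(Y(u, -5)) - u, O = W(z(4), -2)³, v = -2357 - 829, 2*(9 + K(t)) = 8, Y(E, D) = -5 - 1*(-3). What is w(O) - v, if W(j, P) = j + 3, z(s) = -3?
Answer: 12743/4 ≈ 3185.8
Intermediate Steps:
Y(E, D) = -2 (Y(E, D) = -5 + 3 = -2)
K(t) = -5 (K(t) = -9 + (½)*8 = -9 + 4 = -5)
W(j, P) = 3 + j
v = -3186
O = 0 (O = (3 - 3)³ = 0³ = 0)
w(u) = 2/(-8 - u) (w(u) = 2/(-3 + (-5 - u)) = 2/(-8 - u))
w(O) - v = -2/(8 + 0) - 1*(-3186) = -2/8 + 3186 = -2*⅛ + 3186 = -¼ + 3186 = 12743/4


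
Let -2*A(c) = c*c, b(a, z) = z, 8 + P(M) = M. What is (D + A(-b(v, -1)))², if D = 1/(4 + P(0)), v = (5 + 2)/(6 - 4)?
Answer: 9/16 ≈ 0.56250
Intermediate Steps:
P(M) = -8 + M
v = 7/2 ≈ 3.5000
D = -¼ (D = 1/(4 + (-8 + 0)) = 1/(4 - 8) = 1/(-4) = -¼ ≈ -0.25000)
A(c) = -c²/2 (A(c) = -c*c/2 = -c²/2)
(D + A(-b(v, -1)))² = (-¼ - (-1*(-1))²/2)² = (-¼ - ½*1²)² = (-¼ - ½*1)² = (-¼ - ½)² = (-¾)² = 9/16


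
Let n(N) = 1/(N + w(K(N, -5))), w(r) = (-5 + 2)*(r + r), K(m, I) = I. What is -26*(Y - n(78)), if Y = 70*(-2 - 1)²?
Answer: -884507/54 ≈ -16380.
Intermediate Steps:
w(r) = -6*r
n(N) = 1/(30 + N) (n(N) = 1/(N - 6*(-5)) = 1/(N + 30) = 1/(30 + N))
Y = 630 (Y = 70*(-3)² = 70*9 = 630)
-26*(Y - n(78)) = -26*(630 - 1/(30 + 78)) = -26*(630 - 1/108) = -26*68039/108 = -884507/54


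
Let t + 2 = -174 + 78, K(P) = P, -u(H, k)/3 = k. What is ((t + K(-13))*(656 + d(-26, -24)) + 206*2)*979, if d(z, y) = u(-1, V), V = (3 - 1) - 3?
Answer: -71209523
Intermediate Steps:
V = -1 (V = 2 - 3 = -1)
u(H, k) = -3*k
d(z, y) = 3 (d(z, y) = -3*(-1) = 3)
t = -98 (t = -2 + (-174 + 78) = -2 - 96 = -98)
((t + K(-13))*(656 + d(-26, -24)) + 206*2)*979 = ((-98 - 13)*(656 + 3) + 206*2)*979 = (-111*659 + 412)*979 = (-73149 + 412)*979 = -72737*979 = -71209523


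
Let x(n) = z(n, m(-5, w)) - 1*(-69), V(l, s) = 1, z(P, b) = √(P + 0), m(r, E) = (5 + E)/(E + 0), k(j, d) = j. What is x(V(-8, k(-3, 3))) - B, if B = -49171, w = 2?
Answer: 49241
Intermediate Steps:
m(r, E) = (5 + E)/E
z(P, b) = √P
x(n) = 69 + √n (x(n) = √n - 1*(-69) = √n + 69 = 69 + √n)
x(V(-8, k(-3, 3))) - B = (69 + √1) - 1*(-49171) = (69 + 1) + 49171 = 70 + 49171 = 49241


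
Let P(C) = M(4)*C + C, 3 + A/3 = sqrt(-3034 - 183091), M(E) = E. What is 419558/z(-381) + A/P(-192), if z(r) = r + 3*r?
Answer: -33563497/121920 - I*sqrt(7445)/64 ≈ -275.29 - 1.3482*I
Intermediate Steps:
z(r) = 4*r
A = -9 + 15*I*sqrt(7445) (A = -9 + 3*sqrt(-3034 - 183091) = -9 + 3*sqrt(-186125) = -9 + 3*(5*I*sqrt(7445)) = -9 + 15*I*sqrt(7445) ≈ -9.0 + 1294.3*I)
P(C) = 5*C (P(C) = 4*C + C = 5*C)
419558/z(-381) + A/P(-192) = 419558/((4*(-381))) + (-9 + 15*I*sqrt(7445))/((5*(-192))) = 419558/(-1524) + (-9 + 15*I*sqrt(7445))/(-960) = 419558*(-1/1524) + (-9 + 15*I*sqrt(7445))*(-1/960) = -209779/762 + (3/320 - I*sqrt(7445)/64) = -33563497/121920 - I*sqrt(7445)/64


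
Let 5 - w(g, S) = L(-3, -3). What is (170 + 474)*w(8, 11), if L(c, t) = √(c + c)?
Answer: 3220 - 644*I*√6 ≈ 3220.0 - 1577.5*I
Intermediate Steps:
L(c, t) = √2*√c (L(c, t) = √(2*c) = √2*√c)
w(g, S) = 5 - I*√6 (w(g, S) = 5 - √2*√(-3) = 5 - √2*I*√3 = 5 - I*√6)
(170 + 474)*w(8, 11) = (170 + 474)*(5 - I*√6) = 644*(5 - I*√6) = 3220 - 644*I*√6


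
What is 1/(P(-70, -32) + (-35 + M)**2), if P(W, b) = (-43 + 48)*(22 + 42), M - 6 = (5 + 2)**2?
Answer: 1/720 ≈ 0.0013889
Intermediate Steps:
M = 55 (M = 6 + (5 + 2)**2 = 6 + 7**2 = 6 + 49 = 55)
P(W, b) = 320 (P(W, b) = 5*64 = 320)
1/(P(-70, -32) + (-35 + M)**2) = 1/(320 + (-35 + 55)**2) = 1/(320 + 20**2) = 1/(320 + 400) = 1/720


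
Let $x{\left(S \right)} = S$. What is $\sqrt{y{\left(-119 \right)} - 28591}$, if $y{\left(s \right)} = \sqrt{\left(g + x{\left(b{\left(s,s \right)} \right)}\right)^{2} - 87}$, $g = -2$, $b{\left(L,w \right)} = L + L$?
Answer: $\sqrt{-28591 + \sqrt{57513}} \approx 168.38 i$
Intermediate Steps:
$b{\left(L,w \right)} = 2 L$
$y{\left(s \right)} = \sqrt{-87 + \left(-2 + 2 s\right)^{2}}$ ($y{\left(s \right)} = \sqrt{\left(-2 + 2 s\right)^{2} - 87} = \sqrt{-87 + \left(-2 + 2 s\right)^{2}}$)
$\sqrt{y{\left(-119 \right)} - 28591} = \sqrt{\sqrt{-87 + 4 \left(-1 - 119\right)^{2}} - 28591} = \sqrt{\sqrt{-87 + 4 \left(-120\right)^{2}} - 28591} = \sqrt{\sqrt{-87 + 4 \cdot 14400} - 28591} = \sqrt{\sqrt{-87 + 57600} - 28591} = \sqrt{\sqrt{57513} - 28591} = \sqrt{-28591 + \sqrt{57513}}$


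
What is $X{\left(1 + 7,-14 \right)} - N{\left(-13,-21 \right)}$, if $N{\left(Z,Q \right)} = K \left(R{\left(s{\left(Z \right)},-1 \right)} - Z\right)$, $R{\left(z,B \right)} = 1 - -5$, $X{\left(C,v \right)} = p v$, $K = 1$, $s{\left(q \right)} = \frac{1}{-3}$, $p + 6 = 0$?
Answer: $65$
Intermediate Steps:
$p = -6$ ($p = -6 + 0 = -6$)
$s{\left(q \right)} = - \frac{1}{3}$
$X{\left(C,v \right)} = - 6 v$
$R{\left(z,B \right)} = 6$ ($R{\left(z,B \right)} = 1 + 5 = 6$)
$N{\left(Z,Q \right)} = 6 - Z$ ($N{\left(Z,Q \right)} = 1 \left(6 - Z\right) = 6 - Z$)
$X{\left(1 + 7,-14 \right)} - N{\left(-13,-21 \right)} = \left(-6\right) \left(-14\right) - \left(6 - -13\right) = 84 - \left(6 + 13\right) = 84 - 19 = 65$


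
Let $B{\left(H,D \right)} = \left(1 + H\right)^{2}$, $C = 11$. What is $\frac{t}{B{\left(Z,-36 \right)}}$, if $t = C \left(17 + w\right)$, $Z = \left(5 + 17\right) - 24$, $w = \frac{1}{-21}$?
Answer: $\frac{3916}{21} \approx 186.48$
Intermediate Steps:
$w = - \frac{1}{21} \approx -0.047619$
$Z = -2$ ($Z = 22 - 24 = -2$)
$t = \frac{3916}{21}$ ($t = 11 \left(17 - \frac{1}{21}\right) = 11 \cdot \frac{356}{21} = \frac{3916}{21} \approx 186.48$)
$\frac{t}{B{\left(Z,-36 \right)}} = \frac{3916}{21 \left(1 - 2\right)^{2}} = \frac{3916}{21 \left(-1\right)^{2}} = \frac{3916}{21 \cdot 1} = \frac{3916}{21} \cdot 1 = \frac{3916}{21}$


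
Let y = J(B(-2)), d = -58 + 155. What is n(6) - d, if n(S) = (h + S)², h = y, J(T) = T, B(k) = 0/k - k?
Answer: -33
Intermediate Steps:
d = 97
B(k) = -k (B(k) = 0 - k = -k)
y = 2 (y = -1*(-2) = 2)
h = 2
n(S) = (2 + S)²
n(6) - d = (2 + 6)² - 1*97 = 8² - 97 = 64 - 97 = -33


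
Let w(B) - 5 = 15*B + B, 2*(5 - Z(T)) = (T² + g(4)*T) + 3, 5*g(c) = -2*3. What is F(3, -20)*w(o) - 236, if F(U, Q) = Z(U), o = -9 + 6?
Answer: -1352/5 ≈ -270.40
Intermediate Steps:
g(c) = -6/5 (g(c) = (-2*3)/5 = (⅕)*(-6) = -6/5)
o = -3
Z(T) = 7/2 - T²/2 + 3*T/5 (Z(T) = 5 - ((T² - 6*T/5) + 3)/2 = 5 - (3 + T² - 6*T/5)/2 = 5 + (-3/2 - T²/2 + 3*T/5) = 7/2 - T²/2 + 3*T/5)
F(U, Q) = 7/2 - U²/2 + 3*U/5
w(B) = 5 + 16*B (w(B) = 5 + (15*B + B) = 5 + 16*B)
F(3, -20)*w(o) - 236 = (7/2 - ½*3² + (⅗)*3)*(5 + 16*(-3)) - 236 = (7/2 - ½*9 + 9/5)*(5 - 48) - 236 = (7/2 - 9/2 + 9/5)*(-43) - 236 = (⅘)*(-43) - 236 = -172/5 - 236 = -1352/5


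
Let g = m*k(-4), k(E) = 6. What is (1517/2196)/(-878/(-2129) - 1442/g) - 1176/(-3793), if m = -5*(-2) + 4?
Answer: 79866976355/297109308522 ≈ 0.26881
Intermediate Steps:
m = 14 (m = 10 + 4 = 14)
g = 84 (g = 14*6 = 84)
(1517/2196)/(-878/(-2129) - 1442/g) - 1176/(-3793) = (1517/2196)/(-878/(-2129) - 1442/84) - 1176/(-3793) = (1517*(1/2196))/(-878*(-1/2129) - 1442*1/84) - 1176*(-1/3793) = 1517/(2196*(878/2129 - 103/6)) + 1176/3793 = 1517/(2196*(-214019/12774)) + 1176/3793 = (1517/2196)*(-12774/214019) + 1176/3793 = -3229693/78330954 + 1176/3793 = 79866976355/297109308522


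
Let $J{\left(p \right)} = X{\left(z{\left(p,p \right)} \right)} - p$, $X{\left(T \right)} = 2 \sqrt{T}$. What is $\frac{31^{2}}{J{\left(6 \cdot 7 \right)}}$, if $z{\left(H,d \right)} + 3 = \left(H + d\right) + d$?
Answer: $- \frac{6727}{212} - \frac{961 \sqrt{123}}{636} \approx -48.489$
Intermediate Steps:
$z{\left(H,d \right)} = -3 + H + 2 d$ ($z{\left(H,d \right)} = -3 + \left(\left(H + d\right) + d\right) = -3 + \left(H + 2 d\right) = -3 + H + 2 d$)
$J{\left(p \right)} = - p + 2 \sqrt{-3 + 3 p}$ ($J{\left(p \right)} = 2 \sqrt{-3 + p + 2 p} - p = 2 \sqrt{-3 + 3 p} - p = - p + 2 \sqrt{-3 + 3 p}$)
$\frac{31^{2}}{J{\left(6 \cdot 7 \right)}} = \frac{31^{2}}{- 6 \cdot 7 + 2 \sqrt{-3 + 3 \cdot 6 \cdot 7}} = \frac{961}{\left(-1\right) 42 + 2 \sqrt{-3 + 3 \cdot 42}} = \frac{961}{-42 + 2 \sqrt{-3 + 126}} = \frac{961}{-42 + 2 \sqrt{123}}$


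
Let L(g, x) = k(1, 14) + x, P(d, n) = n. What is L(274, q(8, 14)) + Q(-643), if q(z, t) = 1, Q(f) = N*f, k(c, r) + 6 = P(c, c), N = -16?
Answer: 10284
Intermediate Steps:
k(c, r) = -6 + c
Q(f) = -16*f
L(g, x) = -5 + x (L(g, x) = (-6 + 1) + x = -5 + x)
L(274, q(8, 14)) + Q(-643) = (-5 + 1) - 16*(-643) = -4 + 10288 = 10284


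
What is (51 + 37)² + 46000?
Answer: 53744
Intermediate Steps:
(51 + 37)² + 46000 = 88² + 46000 = 7744 + 46000 = 53744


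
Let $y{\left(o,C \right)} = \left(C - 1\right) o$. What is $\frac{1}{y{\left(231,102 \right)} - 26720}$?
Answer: $- \frac{1}{3389} \approx -0.00029507$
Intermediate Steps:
$y{\left(o,C \right)} = o \left(-1 + C\right)$ ($y{\left(o,C \right)} = \left(-1 + C\right) o = o \left(-1 + C\right)$)
$\frac{1}{y{\left(231,102 \right)} - 26720} = \frac{1}{231 \left(-1 + 102\right) - 26720} = \frac{1}{231 \cdot 101 - 26720} = \frac{1}{23331 - 26720} = \frac{1}{-3389} = - \frac{1}{3389}$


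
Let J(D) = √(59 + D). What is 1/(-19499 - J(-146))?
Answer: I/(√87 - 19499*I) ≈ -5.1285e-5 + 2.4532e-8*I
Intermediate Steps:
1/(-19499 - J(-146)) = 1/(-19499 - √(59 - 146)) = 1/(-19499 - √(-87)) = 1/(-19499 - I*√87)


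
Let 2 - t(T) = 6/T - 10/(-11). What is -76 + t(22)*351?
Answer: 2323/11 ≈ 211.18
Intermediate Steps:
t(T) = 12/11 - 6/T (t(T) = 2 - (6/T - 10/(-11)) = 2 - (6/T - 10*(-1/11)) = 2 - (6/T + 10/11) = 2 - (10/11 + 6/T) = 2 + (-10/11 - 6/T) = 12/11 - 6/T)
-76 + t(22)*351 = -76 + (12/11 - 6/22)*351 = -76 + (12/11 - 6*1/22)*351 = -76 + (12/11 - 3/11)*351 = -76 + (9/11)*351 = -76 + 3159/11 = 2323/11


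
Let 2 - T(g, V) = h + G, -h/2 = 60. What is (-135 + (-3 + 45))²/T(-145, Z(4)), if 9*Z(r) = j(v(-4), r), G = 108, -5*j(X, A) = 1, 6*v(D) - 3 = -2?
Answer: 8649/14 ≈ 617.79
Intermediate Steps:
h = -120 (h = -2*60 = -120)
v(D) = ⅙ (v(D) = ½ + (⅙)*(-2) = ½ - ⅓ = ⅙)
j(X, A) = -⅕ (j(X, A) = -⅕*1 = -⅕)
Z(r) = -1/45 (Z(r) = (⅑)*(-⅕) = -1/45)
T(g, V) = 14 (T(g, V) = 2 - (-120 + 108) = 2 - 1*(-12) = 2 + 12 = 14)
(-135 + (-3 + 45))²/T(-145, Z(4)) = (-135 + (-3 + 45))²/14 = (-135 + 42)²*(1/14) = (-93)²*(1/14) = 8649*(1/14) = 8649/14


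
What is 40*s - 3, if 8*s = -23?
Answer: -118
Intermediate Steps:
s = -23/8 (s = (⅛)*(-23) = -23/8 ≈ -2.8750)
40*s - 3 = 40*(-23/8) - 3 = -115 - 3 = -118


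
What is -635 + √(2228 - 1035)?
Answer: -635 + √1193 ≈ -600.46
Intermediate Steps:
-635 + √(2228 - 1035) = -635 + √1193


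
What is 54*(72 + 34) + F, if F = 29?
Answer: 5753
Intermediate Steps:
54*(72 + 34) + F = 54*(72 + 34) + 29 = 54*106 + 29 = 5724 + 29 = 5753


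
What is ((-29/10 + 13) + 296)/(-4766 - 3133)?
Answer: -3061/78990 ≈ -0.038752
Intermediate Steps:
((-29/10 + 13) + 296)/(-4766 - 3133) = (((⅒)*(-29) + 13) + 296)/(-7899) = ((-29/10 + 13) + 296)*(-1/7899) = (101/10 + 296)*(-1/7899) = (3061/10)*(-1/7899) = -3061/78990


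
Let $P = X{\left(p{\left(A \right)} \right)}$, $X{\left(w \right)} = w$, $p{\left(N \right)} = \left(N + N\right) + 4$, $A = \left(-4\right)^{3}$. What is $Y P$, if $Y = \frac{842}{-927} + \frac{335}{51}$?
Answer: $- \frac{11060924}{15759} \approx -701.88$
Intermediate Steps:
$A = -64$
$p{\left(N \right)} = 4 + 2 N$ ($p{\left(N \right)} = 2 N + 4 = 4 + 2 N$)
$P = -124$ ($P = 4 + 2 \left(-64\right) = 4 - 128 = -124$)
$Y = \frac{89201}{15759}$ ($Y = 842 \left(- \frac{1}{927}\right) + 335 \cdot \frac{1}{51} = - \frac{842}{927} + \frac{335}{51} = \frac{89201}{15759} \approx 5.6603$)
$Y P = \frac{89201}{15759} \left(-124\right) = - \frac{11060924}{15759}$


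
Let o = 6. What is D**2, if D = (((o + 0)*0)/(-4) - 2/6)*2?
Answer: 4/9 ≈ 0.44444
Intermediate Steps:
D = -2/3 (D = (((6 + 0)*0)/(-4) - 2/6)*2 = ((6*0)*(-1/4) - 2*1/6)*2 = (0*(-1/4) - 1/3)*2 = (0 - 1/3)*2 = -1/3*2 = -2/3 ≈ -0.66667)
D**2 = (-2/3)**2 = 4/9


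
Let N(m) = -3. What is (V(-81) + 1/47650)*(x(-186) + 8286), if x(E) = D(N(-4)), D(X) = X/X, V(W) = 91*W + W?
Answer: -2942612590313/47650 ≈ -6.1755e+7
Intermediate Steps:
V(W) = 92*W
D(X) = 1
x(E) = 1
(V(-81) + 1/47650)*(x(-186) + 8286) = (92*(-81) + 1/47650)*(1 + 8286) = (-7452 + 1/47650)*8287 = -355087799/47650*8287 = -2942612590313/47650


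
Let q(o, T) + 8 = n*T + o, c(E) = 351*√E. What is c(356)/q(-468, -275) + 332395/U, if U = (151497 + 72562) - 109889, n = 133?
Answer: 9497/3262 - 702*√89/37051 ≈ 2.7327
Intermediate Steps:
U = 114170 (U = 224059 - 109889 = 114170)
q(o, T) = -8 + o + 133*T (q(o, T) = -8 + (133*T + o) = -8 + (o + 133*T) = -8 + o + 133*T)
c(356)/q(-468, -275) + 332395/U = (351*√356)/(-8 - 468 + 133*(-275)) + 332395/114170 = (351*(2*√89))/(-8 - 468 - 36575) + 332395*(1/114170) = (702*√89)/(-37051) + 9497/3262 = (702*√89)*(-1/37051) + 9497/3262 = -702*√89/37051 + 9497/3262 = 9497/3262 - 702*√89/37051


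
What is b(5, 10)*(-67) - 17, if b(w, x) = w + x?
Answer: -1022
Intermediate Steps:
b(5, 10)*(-67) - 17 = (5 + 10)*(-67) - 17 = 15*(-67) - 17 = -1005 - 17 = -1022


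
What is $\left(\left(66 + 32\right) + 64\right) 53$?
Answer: $8586$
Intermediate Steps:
$\left(\left(66 + 32\right) + 64\right) 53 = \left(98 + 64\right) 53 = 162 \cdot 53 = 8586$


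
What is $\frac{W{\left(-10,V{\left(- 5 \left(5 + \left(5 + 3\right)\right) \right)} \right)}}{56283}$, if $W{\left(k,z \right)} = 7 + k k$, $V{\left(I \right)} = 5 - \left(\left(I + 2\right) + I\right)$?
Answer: $\frac{107}{56283} \approx 0.0019011$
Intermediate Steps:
$V{\left(I \right)} = 3 - 2 I$ ($V{\left(I \right)} = 5 - \left(\left(2 + I\right) + I\right) = 5 - \left(2 + 2 I\right) = 3 - 2 I$)
$W{\left(k,z \right)} = 7 + k^{2}$
$\frac{W{\left(-10,V{\left(- 5 \left(5 + \left(5 + 3\right)\right) \right)} \right)}}{56283} = \frac{7 + \left(-10\right)^{2}}{56283} = \left(7 + 100\right) \frac{1}{56283} = 107 \cdot \frac{1}{56283} = \frac{107}{56283}$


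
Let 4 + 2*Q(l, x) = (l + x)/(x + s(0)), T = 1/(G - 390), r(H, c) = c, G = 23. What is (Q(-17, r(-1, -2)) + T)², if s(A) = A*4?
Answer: 16265089/2155024 ≈ 7.5475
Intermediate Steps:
s(A) = 4*A
T = -1/367 (T = 1/(23 - 390) = 1/(-367) = -1/367 ≈ -0.0027248)
Q(l, x) = -2 + (l + x)/(2*x) (Q(l, x) = -2 + ((l + x)/(x + 4*0))/2 = -2 + ((l + x)/(x + 0))/2 = -2 + ((l + x)/x)/2 = -2 + (l + x)/(2*x))
(Q(-17, r(-1, -2)) + T)² = ((½)*(-17 - 3*(-2))/(-2) - 1/367)² = ((½)*(-½)*(-17 + 6) - 1/367)² = ((½)*(-½)*(-11) - 1/367)² = (11/4 - 1/367)² = (4033/1468)² = 16265089/2155024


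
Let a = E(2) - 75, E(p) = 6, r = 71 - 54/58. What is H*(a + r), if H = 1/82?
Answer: 31/2378 ≈ 0.013036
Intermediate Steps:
r = 2032/29 (r = 71 - 54/58 = 71 - 1*27/29 = 71 - 27/29 = 2032/29 ≈ 70.069)
H = 1/82 ≈ 0.012195
a = -69 (a = 6 - 75 = -69)
H*(a + r) = (-69 + 2032/29)/82 = (1/82)*(31/29) = 31/2378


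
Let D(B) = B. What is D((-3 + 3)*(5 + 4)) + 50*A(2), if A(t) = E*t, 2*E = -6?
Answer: -300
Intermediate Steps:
E = -3 (E = (½)*(-6) = -3)
A(t) = -3*t
D((-3 + 3)*(5 + 4)) + 50*A(2) = (-3 + 3)*(5 + 4) + 50*(-3*2) = 0*9 + 50*(-6) = 0 - 300 = -300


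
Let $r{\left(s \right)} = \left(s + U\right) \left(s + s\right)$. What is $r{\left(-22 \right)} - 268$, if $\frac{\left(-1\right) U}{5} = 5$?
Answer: $1800$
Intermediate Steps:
$U = -25$ ($U = \left(-5\right) 5 = -25$)
$r{\left(s \right)} = 2 s \left(-25 + s\right)$ ($r{\left(s \right)} = \left(s - 25\right) \left(s + s\right) = \left(-25 + s\right) 2 s = 2 s \left(-25 + s\right)$)
$r{\left(-22 \right)} - 268 = 2 \left(-22\right) \left(-25 - 22\right) - 268 = 2 \left(-22\right) \left(-47\right) - 268 = 2068 - 268 = 1800$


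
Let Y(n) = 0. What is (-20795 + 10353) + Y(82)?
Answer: -10442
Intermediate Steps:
(-20795 + 10353) + Y(82) = (-20795 + 10353) + 0 = -10442 + 0 = -10442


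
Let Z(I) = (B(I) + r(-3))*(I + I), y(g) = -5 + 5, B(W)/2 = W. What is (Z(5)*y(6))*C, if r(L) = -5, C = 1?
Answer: 0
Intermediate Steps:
B(W) = 2*W
y(g) = 0
Z(I) = 2*I*(-5 + 2*I) (Z(I) = (2*I - 5)*(I + I) = (-5 + 2*I)*(2*I) = 2*I*(-5 + 2*I))
(Z(5)*y(6))*C = ((2*5*(-5 + 2*5))*0)*1 = ((2*5*(-5 + 10))*0)*1 = ((2*5*5)*0)*1 = (50*0)*1 = 0*1 = 0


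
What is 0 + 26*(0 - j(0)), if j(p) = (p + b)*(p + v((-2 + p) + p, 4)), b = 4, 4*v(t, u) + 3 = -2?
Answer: 130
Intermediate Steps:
v(t, u) = -5/4 (v(t, u) = -3/4 + (1/4)*(-2) = -3/4 - 1/2 = -5/4)
j(p) = (4 + p)*(-5/4 + p) (j(p) = (p + 4)*(p - 5/4) = (4 + p)*(-5/4 + p))
0 + 26*(0 - j(0)) = 0 + 26*(0 - (-5 + 0**2 + (11/4)*0)) = 0 + 26*(0 - (-5 + 0 + 0)) = 0 + 26*(0 - 1*(-5)) = 0 + 26*(0 + 5) = 0 + 26*5 = 0 + 130 = 130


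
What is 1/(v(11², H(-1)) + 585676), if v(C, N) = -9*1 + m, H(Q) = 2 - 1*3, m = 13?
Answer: 1/585680 ≈ 1.7074e-6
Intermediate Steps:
H(Q) = -1 (H(Q) = 2 - 3 = -1)
v(C, N) = 4 (v(C, N) = -9*1 + 13 = -9 + 13 = 4)
1/(v(11², H(-1)) + 585676) = 1/(4 + 585676) = 1/585680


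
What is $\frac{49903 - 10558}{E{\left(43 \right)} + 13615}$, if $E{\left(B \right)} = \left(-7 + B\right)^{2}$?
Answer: $\frac{39345}{14911} \approx 2.6387$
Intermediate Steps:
$\frac{49903 - 10558}{E{\left(43 \right)} + 13615} = \frac{49903 - 10558}{\left(-7 + 43\right)^{2} + 13615} = \frac{39345}{36^{2} + 13615} = \frac{39345}{1296 + 13615} = \frac{39345}{14911}$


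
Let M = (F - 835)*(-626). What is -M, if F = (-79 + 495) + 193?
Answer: -141476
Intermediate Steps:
F = 609 (F = 416 + 193 = 609)
M = 141476 (M = (609 - 835)*(-626) = -226*(-626) = 141476)
-M = -1*141476 = -141476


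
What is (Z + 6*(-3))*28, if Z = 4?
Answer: -392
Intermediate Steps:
(Z + 6*(-3))*28 = (4 + 6*(-3))*28 = (4 - 18)*28 = -14*28 = -392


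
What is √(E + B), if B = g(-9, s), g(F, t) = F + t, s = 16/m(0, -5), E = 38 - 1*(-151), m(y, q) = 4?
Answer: 2*√46 ≈ 13.565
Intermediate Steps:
E = 189 (E = 38 + 151 = 189)
s = 4 (s = 16/4 = 16*(¼) = 4)
B = -5 (B = -9 + 4 = -5)
√(E + B) = √(189 - 5) = √184 = 2*√46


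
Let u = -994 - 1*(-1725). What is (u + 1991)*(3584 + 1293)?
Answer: 13275194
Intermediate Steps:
u = 731 (u = -994 + 1725 = 731)
(u + 1991)*(3584 + 1293) = (731 + 1991)*(3584 + 1293) = 2722*4877 = 13275194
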